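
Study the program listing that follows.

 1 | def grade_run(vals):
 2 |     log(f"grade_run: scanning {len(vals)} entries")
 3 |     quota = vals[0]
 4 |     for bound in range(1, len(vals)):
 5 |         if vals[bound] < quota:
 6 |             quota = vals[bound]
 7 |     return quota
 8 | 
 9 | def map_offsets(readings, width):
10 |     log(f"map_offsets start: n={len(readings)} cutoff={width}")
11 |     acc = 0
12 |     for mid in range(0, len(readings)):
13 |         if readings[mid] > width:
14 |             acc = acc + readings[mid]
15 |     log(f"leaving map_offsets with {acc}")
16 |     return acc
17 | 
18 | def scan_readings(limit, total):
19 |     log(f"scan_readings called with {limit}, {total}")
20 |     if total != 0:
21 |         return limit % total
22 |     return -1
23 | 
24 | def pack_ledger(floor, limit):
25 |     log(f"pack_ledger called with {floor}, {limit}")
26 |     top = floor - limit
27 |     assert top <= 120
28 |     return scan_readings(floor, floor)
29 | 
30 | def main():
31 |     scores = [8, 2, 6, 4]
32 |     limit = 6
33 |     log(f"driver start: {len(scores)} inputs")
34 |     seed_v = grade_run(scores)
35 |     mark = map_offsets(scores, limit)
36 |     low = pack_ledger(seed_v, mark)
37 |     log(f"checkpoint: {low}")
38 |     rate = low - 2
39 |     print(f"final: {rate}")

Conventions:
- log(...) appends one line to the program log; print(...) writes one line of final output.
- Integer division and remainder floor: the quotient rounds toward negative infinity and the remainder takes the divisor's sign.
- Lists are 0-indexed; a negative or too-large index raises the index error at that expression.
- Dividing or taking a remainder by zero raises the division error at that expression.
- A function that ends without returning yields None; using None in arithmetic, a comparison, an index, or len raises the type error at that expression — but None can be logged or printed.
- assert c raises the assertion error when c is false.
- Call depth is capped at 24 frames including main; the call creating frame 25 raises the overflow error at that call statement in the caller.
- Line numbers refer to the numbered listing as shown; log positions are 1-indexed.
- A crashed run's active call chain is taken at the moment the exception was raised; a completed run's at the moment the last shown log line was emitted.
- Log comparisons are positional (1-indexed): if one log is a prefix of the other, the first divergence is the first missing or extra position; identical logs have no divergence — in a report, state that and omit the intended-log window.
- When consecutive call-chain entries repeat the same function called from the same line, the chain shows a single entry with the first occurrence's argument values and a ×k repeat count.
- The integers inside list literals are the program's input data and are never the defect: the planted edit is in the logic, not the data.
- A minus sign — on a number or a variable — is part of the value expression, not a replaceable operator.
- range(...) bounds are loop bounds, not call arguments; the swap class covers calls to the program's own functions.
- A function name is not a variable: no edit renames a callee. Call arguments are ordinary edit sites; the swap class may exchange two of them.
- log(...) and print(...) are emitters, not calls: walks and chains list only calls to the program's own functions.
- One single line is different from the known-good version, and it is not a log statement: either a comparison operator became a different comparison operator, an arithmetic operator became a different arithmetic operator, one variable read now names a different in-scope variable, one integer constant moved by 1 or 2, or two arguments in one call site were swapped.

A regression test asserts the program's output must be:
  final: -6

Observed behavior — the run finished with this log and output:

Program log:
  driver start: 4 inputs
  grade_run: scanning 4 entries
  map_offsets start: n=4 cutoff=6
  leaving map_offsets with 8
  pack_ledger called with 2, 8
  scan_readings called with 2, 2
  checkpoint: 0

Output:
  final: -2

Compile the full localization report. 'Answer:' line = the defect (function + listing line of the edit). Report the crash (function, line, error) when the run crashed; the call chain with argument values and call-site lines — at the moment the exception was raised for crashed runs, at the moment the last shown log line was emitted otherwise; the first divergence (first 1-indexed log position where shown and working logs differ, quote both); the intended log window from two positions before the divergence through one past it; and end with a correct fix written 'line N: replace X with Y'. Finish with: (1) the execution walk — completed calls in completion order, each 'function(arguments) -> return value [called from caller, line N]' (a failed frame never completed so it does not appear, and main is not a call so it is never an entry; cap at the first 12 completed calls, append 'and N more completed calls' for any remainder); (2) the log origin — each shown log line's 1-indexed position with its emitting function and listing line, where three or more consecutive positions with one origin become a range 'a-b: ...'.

Answer: the defect is in pack_ledger at line 28.
The tell: The earliest visible damage is log position 6 — 'scan_readings called with 2, 2' rather than the intended 'scan_readings called with 2, -6'.
Call chain: main.
First divergence: position 6 — the shown line 'scan_readings called with 2, 2' should read 'scan_readings called with 2, -6'.
Intended log window:
  4: leaving map_offsets with 8
  5: pack_ledger called with 2, 8
  6: scan_readings called with 2, -6
  7: checkpoint: -4
Execution walk:
  grade_run([8, 2, 6, 4]) -> 2  [called from main, line 34]
  map_offsets([8, 2, 6, 4], 6) -> 8  [called from main, line 35]
  scan_readings(2, 2) -> 0  [called from pack_ledger, line 28]
  pack_ledger(2, 8) -> 0  [called from main, line 36]
Log line origins:
  1 — main, line 33
  2 — grade_run, line 2
  3 — map_offsets, line 10
  4 — map_offsets, line 15
  5 — pack_ledger, line 25
  6 — scan_readings, line 19
  7 — main, line 37
A correct fix: line 28: replace `scan_readings(floor, floor)` with `scan_readings(floor, top)`.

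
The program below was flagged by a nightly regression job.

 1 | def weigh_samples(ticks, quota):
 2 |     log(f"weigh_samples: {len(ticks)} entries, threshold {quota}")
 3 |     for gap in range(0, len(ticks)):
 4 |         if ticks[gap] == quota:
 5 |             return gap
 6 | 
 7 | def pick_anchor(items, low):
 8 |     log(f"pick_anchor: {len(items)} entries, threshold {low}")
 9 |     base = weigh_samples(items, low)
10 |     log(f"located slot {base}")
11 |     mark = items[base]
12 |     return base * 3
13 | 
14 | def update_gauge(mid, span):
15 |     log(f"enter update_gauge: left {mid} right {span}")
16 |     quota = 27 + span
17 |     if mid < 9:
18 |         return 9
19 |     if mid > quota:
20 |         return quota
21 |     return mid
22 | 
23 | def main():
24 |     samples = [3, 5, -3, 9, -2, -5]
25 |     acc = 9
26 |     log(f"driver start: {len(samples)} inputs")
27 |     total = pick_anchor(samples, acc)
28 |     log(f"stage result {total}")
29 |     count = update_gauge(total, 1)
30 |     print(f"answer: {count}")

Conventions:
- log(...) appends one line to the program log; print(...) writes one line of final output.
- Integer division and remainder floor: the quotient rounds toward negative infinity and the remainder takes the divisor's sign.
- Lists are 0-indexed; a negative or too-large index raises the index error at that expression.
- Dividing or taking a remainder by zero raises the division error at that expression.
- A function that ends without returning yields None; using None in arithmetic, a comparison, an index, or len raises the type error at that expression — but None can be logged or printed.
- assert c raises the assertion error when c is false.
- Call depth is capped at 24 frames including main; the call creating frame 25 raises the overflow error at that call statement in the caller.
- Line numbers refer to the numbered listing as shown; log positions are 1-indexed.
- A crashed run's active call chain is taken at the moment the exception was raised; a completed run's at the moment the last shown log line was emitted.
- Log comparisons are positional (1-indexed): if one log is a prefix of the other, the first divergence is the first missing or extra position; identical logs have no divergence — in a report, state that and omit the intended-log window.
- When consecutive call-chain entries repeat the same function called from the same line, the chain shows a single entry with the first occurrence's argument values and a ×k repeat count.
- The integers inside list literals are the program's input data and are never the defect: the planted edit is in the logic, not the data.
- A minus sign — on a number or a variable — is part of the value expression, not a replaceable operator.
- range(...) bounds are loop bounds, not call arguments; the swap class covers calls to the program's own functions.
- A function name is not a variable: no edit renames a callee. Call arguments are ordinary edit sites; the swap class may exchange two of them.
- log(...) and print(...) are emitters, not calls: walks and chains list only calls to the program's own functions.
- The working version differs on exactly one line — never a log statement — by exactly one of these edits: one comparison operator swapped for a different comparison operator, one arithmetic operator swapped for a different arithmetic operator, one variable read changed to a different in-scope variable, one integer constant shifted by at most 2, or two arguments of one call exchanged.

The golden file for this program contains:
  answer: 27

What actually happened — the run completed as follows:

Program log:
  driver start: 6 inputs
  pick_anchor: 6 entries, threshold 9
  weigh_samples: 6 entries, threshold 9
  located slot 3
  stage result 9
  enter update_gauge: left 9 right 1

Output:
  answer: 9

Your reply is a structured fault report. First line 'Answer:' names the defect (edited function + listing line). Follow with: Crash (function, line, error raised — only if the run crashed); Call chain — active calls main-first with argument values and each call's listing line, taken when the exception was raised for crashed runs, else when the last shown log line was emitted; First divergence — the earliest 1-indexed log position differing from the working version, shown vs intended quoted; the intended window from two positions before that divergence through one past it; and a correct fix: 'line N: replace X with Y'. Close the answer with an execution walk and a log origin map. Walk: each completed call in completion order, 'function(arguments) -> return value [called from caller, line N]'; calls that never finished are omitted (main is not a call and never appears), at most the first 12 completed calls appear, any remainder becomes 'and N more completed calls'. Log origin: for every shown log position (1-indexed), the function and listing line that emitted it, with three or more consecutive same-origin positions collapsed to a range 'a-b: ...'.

Answer: the defect is in pick_anchor at line 12.
Key fact: The earliest visible damage is log position 5 — 'stage result 9' rather than the intended 'stage result 27'.
Call chain: main -> update_gauge(9, 1) (called at line 29).
First divergence: position 5; shown 'stage result 9' vs intended 'stage result 27'.
Intended log window:
  3: weigh_samples: 6 entries, threshold 9
  4: located slot 3
  5: stage result 27
  6: enter update_gauge: left 27 right 1
Execution walk:
  weigh_samples([3, 5, -3, 9, -2, -5], 9) -> 3  [called from pick_anchor, line 9]
  pick_anchor([3, 5, -3, 9, -2, -5], 9) -> 9  [called from main, line 27]
  update_gauge(9, 1) -> 9  [called from main, line 29]
Origin of each log line:
  1: logged in main at line 26
  2: logged in pick_anchor at line 8
  3: logged in weigh_samples at line 2
  4: logged in pick_anchor at line 10
  5: logged in main at line 28
  6: logged in update_gauge at line 15
A correct fix: line 12: replace `base` with `mark`.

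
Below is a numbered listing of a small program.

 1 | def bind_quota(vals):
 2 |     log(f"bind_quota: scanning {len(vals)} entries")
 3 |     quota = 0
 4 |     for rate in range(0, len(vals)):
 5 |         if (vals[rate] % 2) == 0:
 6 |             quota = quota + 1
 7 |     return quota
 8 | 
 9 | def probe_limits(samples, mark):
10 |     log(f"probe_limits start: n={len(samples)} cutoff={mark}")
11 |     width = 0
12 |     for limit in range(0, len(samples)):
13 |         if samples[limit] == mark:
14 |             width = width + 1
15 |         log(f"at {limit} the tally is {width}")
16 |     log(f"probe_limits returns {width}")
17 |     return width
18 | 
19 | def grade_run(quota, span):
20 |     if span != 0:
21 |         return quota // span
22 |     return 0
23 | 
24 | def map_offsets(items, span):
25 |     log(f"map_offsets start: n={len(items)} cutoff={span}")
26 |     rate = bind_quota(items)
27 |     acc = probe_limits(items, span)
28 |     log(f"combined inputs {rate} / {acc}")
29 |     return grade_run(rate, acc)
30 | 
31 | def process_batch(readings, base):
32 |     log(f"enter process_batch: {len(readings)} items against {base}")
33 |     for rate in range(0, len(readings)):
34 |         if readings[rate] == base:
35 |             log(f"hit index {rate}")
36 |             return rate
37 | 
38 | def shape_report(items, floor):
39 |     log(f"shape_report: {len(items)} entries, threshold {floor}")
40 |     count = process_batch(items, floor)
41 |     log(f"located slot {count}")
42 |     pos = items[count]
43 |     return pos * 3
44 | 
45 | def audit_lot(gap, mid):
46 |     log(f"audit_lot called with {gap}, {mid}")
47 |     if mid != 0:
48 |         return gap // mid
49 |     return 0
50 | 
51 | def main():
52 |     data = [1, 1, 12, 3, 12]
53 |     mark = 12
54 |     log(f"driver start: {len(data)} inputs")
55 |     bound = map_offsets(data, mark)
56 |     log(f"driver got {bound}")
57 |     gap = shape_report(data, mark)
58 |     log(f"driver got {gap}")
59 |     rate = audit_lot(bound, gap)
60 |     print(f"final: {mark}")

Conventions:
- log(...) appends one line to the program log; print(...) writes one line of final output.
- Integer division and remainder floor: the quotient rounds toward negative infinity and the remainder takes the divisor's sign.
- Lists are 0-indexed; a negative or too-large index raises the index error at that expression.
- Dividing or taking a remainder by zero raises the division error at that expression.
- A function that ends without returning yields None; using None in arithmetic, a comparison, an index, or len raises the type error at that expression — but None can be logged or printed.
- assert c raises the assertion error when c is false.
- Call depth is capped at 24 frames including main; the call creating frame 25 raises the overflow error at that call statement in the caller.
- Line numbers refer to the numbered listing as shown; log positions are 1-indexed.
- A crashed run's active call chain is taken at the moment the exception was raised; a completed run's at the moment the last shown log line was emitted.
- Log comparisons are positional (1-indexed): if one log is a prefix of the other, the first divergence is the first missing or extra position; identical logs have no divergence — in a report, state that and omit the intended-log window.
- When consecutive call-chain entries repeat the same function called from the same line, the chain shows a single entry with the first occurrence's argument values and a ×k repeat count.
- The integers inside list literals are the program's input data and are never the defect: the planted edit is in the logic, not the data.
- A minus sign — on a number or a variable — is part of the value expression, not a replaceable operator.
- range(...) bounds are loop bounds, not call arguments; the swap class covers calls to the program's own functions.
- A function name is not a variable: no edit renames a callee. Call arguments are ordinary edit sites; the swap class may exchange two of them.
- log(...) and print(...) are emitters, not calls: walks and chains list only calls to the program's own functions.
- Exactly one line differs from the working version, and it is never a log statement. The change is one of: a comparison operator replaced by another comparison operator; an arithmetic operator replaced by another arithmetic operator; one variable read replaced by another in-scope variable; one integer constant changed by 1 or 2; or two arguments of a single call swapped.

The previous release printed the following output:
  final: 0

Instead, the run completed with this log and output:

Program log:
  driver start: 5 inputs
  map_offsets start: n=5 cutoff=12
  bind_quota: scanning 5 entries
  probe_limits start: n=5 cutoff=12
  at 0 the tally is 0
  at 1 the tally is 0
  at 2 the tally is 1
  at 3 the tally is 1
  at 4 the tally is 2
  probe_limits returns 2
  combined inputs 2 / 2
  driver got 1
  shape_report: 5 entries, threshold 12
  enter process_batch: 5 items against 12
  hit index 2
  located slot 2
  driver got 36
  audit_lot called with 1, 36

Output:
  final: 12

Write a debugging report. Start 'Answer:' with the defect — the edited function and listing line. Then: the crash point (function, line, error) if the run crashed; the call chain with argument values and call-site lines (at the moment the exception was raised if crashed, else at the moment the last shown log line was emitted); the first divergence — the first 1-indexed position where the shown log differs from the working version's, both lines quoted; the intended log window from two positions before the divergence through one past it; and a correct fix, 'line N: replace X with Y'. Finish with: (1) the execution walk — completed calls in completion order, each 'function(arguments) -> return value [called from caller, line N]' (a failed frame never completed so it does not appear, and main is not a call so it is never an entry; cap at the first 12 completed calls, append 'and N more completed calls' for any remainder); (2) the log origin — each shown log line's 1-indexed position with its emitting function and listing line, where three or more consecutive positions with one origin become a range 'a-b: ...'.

Answer: the defect is in main at line 60.
Key observation: The two runs log identically and part ways only at the printed values.
Call chain: main -> audit_lot(1, 36) (called at line 59).
First divergence: none (the log streams are identical).
Execution walk:
  bind_quota([1, 1, 12, 3, 12]) -> 2  [called from map_offsets, line 26]
  probe_limits([1, 1, 12, 3, 12], 12) -> 2  [called from map_offsets, line 27]
  grade_run(2, 2) -> 1  [called from map_offsets, line 29]
  map_offsets([1, 1, 12, 3, 12], 12) -> 1  [called from main, line 55]
  process_batch([1, 1, 12, 3, 12], 12) -> 2  [called from shape_report, line 40]
  shape_report([1, 1, 12, 3, 12], 12) -> 36  [called from main, line 57]
  audit_lot(1, 36) -> 0  [called from main, line 59]
Origin of each log line:
  1: from main, line 54
  2: from map_offsets, line 25
  3: from bind_quota, line 2
  4: from probe_limits, line 10
  5-9: from probe_limits, line 15
  10: from probe_limits, line 16
  11: from map_offsets, line 28
  12: from main, line 56
  13: from shape_report, line 39
  14: from process_batch, line 32
  15: from process_batch, line 35
  16: from shape_report, line 41
  17: from main, line 58
  18: from audit_lot, line 46
A correct fix: line 60: replace `mark` with `rate`.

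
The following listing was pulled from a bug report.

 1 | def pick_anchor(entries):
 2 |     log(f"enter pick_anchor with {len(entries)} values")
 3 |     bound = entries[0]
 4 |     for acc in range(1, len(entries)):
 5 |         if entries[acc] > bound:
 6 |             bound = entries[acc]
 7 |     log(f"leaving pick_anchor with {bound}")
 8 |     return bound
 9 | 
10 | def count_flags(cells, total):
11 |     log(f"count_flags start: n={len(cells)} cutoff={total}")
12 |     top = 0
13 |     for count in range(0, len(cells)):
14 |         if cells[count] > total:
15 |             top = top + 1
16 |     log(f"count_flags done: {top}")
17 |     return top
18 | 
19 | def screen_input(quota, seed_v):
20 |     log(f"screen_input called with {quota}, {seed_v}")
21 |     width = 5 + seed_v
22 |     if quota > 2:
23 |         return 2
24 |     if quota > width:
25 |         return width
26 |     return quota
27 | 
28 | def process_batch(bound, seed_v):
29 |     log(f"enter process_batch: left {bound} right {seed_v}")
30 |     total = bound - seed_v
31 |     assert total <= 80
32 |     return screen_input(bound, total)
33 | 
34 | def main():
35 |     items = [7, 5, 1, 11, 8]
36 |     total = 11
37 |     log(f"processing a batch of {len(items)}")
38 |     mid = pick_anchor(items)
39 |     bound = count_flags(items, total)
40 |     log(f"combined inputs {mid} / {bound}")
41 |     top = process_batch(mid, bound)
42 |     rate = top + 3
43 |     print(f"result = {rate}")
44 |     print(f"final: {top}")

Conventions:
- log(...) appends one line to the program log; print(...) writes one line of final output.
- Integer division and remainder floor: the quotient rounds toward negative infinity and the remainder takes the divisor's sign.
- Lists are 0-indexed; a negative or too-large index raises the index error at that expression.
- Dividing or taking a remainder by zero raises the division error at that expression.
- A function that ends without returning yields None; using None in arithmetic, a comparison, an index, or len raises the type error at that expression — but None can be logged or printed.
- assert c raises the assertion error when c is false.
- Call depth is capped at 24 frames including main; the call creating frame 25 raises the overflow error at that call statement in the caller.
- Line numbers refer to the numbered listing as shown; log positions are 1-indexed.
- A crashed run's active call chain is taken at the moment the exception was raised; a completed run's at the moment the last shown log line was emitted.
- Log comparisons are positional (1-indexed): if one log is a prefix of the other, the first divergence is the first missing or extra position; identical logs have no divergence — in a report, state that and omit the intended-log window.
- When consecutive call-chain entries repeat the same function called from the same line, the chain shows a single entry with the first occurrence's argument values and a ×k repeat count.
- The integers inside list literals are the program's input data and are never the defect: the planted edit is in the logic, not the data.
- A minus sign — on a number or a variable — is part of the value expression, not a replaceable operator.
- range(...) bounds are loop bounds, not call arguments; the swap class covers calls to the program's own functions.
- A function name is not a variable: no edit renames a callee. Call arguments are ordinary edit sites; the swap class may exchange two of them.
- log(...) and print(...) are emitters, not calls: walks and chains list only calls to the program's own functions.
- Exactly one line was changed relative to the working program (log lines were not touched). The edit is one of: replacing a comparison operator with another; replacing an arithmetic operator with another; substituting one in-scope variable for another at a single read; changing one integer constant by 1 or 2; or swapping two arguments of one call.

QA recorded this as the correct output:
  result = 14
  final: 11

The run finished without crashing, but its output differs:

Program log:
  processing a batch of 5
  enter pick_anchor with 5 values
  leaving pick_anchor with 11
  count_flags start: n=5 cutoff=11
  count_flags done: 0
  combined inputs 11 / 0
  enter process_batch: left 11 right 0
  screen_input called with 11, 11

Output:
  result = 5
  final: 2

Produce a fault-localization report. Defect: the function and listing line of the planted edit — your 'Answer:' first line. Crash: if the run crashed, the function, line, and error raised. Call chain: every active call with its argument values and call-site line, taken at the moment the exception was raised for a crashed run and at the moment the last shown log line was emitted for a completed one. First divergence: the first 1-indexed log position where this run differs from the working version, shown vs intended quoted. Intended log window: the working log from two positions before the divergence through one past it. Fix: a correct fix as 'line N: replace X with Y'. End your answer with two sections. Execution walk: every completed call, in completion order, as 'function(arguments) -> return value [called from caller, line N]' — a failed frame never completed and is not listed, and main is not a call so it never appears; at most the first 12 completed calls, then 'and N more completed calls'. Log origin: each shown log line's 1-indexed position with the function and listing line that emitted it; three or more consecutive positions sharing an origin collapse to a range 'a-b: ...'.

Answer: the defect is in screen_input at line 22.
Key fact: Nothing in the log betrays the bug — only the output does.
Call chain: main -> process_batch(11, 0) (called at line 41) -> screen_input(11, 11) (called at line 32).
First divergence: none (the log streams are identical).
Execution walk:
  pick_anchor([7, 5, 1, 11, 8]) -> 11  [called from main, line 38]
  count_flags([7, 5, 1, 11, 8], 11) -> 0  [called from main, line 39]
  screen_input(11, 11) -> 2  [called from process_batch, line 32]
  process_batch(11, 0) -> 2  [called from main, line 41]
Log origins:
  1: emitted by main (line 37)
  2: emitted by pick_anchor (line 2)
  3: emitted by pick_anchor (line 7)
  4: emitted by count_flags (line 11)
  5: emitted by count_flags (line 16)
  6: emitted by main (line 40)
  7: emitted by process_batch (line 29)
  8: emitted by screen_input (line 20)
A correct fix: line 22: replace `>` with `<`.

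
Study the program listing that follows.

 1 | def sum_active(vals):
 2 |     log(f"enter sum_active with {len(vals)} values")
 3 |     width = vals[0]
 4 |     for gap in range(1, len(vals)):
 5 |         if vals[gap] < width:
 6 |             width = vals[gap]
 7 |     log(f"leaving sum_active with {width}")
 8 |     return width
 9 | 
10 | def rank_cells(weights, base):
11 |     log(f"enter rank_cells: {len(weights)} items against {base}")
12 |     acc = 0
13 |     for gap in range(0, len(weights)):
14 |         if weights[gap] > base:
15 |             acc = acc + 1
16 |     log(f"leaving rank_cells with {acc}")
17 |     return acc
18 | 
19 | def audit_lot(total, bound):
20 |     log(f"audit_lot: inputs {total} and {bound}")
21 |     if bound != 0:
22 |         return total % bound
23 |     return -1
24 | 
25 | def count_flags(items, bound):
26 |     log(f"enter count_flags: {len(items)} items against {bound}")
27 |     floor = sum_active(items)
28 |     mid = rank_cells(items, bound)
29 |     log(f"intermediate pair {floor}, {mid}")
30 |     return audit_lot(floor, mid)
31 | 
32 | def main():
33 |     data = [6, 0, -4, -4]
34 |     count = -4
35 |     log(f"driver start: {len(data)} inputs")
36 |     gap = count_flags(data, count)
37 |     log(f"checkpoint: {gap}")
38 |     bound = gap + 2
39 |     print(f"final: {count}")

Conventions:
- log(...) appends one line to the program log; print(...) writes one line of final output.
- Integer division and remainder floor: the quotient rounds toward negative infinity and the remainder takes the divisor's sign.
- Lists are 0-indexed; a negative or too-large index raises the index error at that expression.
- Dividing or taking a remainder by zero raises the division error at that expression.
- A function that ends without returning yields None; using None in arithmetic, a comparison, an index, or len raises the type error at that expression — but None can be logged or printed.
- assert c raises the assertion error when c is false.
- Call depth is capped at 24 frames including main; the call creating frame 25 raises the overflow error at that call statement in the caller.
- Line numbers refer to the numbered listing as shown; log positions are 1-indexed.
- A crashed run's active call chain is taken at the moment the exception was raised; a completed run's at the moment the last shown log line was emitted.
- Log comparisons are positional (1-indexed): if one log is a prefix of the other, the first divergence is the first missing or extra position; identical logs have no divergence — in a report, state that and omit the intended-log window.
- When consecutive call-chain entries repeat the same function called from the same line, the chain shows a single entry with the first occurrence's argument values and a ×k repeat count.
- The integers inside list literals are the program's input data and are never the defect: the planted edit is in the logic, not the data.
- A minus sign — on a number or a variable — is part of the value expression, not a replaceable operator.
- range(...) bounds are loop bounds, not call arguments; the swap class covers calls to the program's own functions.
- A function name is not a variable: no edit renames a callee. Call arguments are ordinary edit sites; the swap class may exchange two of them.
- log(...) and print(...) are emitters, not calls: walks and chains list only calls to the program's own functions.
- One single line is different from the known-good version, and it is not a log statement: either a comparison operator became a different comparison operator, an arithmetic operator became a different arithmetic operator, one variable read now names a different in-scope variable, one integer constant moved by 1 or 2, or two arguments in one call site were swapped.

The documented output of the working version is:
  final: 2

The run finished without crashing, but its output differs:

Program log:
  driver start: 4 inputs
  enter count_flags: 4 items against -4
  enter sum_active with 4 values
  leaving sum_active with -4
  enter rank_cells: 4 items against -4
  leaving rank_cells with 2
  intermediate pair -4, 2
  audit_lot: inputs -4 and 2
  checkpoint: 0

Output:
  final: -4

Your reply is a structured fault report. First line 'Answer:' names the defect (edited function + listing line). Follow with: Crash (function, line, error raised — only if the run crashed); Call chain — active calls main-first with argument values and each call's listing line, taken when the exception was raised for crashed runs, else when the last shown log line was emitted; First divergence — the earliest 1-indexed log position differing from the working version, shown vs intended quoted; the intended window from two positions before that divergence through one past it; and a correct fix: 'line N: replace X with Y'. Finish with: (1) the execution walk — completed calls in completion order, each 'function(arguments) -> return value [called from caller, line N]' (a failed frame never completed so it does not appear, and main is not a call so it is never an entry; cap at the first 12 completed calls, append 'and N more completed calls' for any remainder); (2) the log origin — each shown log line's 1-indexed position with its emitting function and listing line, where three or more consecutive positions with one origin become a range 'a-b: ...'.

Answer: the defect is in main at line 39.
Key observation: The two runs log identically and part ways only at the printed values.
Call chain: main.
First divergence: none; the two logs match at every position.
Execution walk:
  sum_active([6, 0, -4, -4]) -> -4  [called from count_flags, line 27]
  rank_cells([6, 0, -4, -4], -4) -> 2  [called from count_flags, line 28]
  audit_lot(-4, 2) -> 0  [called from count_flags, line 30]
  count_flags([6, 0, -4, -4], -4) -> 0  [called from main, line 36]
Log origin:
  1: from main, line 35
  2: from count_flags, line 26
  3: from sum_active, line 2
  4: from sum_active, line 7
  5: from rank_cells, line 11
  6: from rank_cells, line 16
  7: from count_flags, line 29
  8: from audit_lot, line 20
  9: from main, line 37
A correct fix: line 39: replace `count` with `bound`.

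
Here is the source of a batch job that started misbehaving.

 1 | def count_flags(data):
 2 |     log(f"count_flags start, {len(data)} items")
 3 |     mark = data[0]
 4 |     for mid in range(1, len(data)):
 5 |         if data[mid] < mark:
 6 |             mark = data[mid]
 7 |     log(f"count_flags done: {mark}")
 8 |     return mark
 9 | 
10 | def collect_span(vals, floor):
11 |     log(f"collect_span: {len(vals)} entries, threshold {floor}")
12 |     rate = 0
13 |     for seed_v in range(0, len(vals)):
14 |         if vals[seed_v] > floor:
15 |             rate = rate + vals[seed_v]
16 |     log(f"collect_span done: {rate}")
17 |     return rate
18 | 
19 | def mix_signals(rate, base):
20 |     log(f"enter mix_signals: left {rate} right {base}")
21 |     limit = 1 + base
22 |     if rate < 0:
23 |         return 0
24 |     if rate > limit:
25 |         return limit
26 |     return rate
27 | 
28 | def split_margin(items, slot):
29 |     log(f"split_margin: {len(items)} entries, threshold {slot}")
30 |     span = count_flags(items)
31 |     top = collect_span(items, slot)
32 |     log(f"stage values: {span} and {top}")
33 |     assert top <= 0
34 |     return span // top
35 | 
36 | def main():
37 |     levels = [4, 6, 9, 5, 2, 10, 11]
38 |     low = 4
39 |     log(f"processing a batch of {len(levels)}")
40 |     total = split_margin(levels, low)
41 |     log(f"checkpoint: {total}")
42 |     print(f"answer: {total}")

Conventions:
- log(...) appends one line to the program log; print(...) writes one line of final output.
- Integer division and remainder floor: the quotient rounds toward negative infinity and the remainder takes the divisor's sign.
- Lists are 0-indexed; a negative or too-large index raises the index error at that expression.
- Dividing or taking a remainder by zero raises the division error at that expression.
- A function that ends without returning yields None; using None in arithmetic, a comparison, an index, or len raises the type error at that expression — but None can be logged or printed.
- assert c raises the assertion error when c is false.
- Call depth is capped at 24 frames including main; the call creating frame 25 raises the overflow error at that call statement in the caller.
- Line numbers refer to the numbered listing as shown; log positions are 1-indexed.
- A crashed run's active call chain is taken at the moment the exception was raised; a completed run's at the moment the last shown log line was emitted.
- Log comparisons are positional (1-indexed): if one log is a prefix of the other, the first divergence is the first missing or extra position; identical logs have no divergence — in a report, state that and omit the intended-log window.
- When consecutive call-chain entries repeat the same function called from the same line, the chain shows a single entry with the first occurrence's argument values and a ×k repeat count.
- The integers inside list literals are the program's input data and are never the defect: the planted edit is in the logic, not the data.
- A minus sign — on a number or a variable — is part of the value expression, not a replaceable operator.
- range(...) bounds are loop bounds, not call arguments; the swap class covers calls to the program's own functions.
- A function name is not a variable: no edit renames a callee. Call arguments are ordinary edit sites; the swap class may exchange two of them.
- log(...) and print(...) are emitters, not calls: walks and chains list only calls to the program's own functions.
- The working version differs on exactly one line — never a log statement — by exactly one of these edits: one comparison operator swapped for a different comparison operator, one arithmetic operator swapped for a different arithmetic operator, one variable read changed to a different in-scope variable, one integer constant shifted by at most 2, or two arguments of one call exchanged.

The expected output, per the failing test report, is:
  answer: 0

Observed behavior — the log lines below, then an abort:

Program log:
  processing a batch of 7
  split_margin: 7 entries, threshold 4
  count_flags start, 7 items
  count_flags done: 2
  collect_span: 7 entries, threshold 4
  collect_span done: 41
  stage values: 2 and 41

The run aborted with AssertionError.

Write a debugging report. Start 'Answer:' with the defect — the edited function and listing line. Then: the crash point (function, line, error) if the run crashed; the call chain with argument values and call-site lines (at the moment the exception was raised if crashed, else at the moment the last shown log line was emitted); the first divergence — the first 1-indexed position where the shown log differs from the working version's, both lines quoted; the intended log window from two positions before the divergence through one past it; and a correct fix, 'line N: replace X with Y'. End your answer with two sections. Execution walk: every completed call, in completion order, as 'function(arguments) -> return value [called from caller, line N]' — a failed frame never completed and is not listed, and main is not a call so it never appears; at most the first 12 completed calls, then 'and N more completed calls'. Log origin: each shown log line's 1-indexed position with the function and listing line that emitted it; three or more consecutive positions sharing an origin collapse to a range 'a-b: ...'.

Answer: the defect is in split_margin at line 33.
Core observation: After 7 matching log lines the faulty run goes silent, while the working version continues with 'checkpoint: 0'.
Crash: split_margin, line 33, AssertionError.
Call chain: main -> split_margin([4, 6, 9, 5, 2, 10, 11], 4) (called at line 40).
First divergence: position 8 (shown log ended at 7 lines; the working version continues: 'checkpoint: 0').
Intended log window:
  6: collect_span done: 41
  7: stage values: 2 and 41
  8: checkpoint: 0
Execution walk:
  count_flags([4, 6, 9, 5, 2, 10, 11]) -> 2  [called from split_margin, line 30]
  collect_span([4, 6, 9, 5, 2, 10, 11], 4) -> 41  [called from split_margin, line 31]
Log origin:
  1: from main, line 39
  2: from split_margin, line 29
  3: from count_flags, line 2
  4: from count_flags, line 7
  5: from collect_span, line 11
  6: from collect_span, line 16
  7: from split_margin, line 32
A correct fix: line 33: replace `<=` with `>`.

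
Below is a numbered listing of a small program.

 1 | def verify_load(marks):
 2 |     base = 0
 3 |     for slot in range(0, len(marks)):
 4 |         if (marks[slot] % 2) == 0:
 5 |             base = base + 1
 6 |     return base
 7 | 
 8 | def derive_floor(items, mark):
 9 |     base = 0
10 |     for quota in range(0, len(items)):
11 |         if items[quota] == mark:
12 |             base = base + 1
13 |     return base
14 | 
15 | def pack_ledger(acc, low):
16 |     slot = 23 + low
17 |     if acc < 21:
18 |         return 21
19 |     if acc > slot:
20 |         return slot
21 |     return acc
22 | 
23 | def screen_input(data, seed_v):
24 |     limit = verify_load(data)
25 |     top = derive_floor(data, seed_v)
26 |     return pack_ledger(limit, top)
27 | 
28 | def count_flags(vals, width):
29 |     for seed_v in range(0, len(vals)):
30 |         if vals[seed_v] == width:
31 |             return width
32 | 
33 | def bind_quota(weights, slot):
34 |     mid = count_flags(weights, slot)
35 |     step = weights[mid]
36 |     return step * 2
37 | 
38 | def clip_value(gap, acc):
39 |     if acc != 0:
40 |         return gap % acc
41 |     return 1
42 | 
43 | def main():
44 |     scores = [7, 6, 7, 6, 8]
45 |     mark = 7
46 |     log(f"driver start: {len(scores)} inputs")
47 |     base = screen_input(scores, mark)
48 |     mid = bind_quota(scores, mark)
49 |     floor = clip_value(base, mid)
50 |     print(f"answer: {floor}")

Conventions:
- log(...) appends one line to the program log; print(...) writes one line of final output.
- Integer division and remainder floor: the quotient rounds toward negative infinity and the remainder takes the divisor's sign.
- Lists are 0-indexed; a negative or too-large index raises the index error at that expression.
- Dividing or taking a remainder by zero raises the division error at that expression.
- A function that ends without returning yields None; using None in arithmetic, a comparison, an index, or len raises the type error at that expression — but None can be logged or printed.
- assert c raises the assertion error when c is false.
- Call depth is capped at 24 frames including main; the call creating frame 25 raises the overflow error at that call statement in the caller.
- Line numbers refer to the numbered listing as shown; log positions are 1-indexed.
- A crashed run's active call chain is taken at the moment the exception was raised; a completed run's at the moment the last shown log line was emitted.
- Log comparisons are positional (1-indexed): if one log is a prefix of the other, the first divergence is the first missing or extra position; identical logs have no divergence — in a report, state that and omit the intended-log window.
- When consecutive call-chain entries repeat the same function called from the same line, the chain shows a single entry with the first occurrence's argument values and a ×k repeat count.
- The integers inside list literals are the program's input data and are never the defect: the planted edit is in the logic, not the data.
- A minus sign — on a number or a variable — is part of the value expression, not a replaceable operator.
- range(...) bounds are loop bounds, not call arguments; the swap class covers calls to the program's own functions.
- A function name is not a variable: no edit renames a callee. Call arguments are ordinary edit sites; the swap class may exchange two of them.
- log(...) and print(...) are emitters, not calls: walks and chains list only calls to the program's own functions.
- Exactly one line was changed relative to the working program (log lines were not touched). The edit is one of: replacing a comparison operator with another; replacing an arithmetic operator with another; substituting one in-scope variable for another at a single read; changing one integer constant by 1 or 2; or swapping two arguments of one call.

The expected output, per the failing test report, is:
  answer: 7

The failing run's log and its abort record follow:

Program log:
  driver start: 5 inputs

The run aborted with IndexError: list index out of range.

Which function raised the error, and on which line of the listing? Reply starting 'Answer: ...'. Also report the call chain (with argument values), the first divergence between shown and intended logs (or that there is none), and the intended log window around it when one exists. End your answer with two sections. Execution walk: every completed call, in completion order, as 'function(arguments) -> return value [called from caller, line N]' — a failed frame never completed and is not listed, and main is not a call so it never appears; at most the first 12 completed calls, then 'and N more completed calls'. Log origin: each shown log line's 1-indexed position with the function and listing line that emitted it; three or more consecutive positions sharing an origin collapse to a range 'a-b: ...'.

Answer: the error was raised in bind_quota, line 35.
Core observation: All emitted log lines are correct; the crash alone marks the defect.
Call chain: main -> bind_quota([7, 6, 7, 6, 8], 7) (called at line 48).
First divergence: there is none — every log position agrees.
Execution walk:
  verify_load([7, 6, 7, 6, 8]) -> 3  [called from screen_input, line 24]
  derive_floor([7, 6, 7, 6, 8], 7) -> 2  [called from screen_input, line 25]
  pack_ledger(3, 2) -> 21  [called from screen_input, line 26]
  screen_input([7, 6, 7, 6, 8], 7) -> 21  [called from main, line 47]
  count_flags([7, 6, 7, 6, 8], 7) -> 7  [called from bind_quota, line 34]
Origin of each log line:
  1: emitted by main (line 46)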